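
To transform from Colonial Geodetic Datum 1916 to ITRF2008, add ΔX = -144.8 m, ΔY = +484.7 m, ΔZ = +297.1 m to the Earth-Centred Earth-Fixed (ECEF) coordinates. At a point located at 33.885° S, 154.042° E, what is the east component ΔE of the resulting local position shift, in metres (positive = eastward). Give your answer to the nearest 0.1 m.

ΔE = -372.4 m

The local east axis at (φ, λ) is (−sin λ, cos λ, 0), so ΔE = −sin(154.042°)·(-144.8) + cos(154.042°)·484.7 = -372.42 m.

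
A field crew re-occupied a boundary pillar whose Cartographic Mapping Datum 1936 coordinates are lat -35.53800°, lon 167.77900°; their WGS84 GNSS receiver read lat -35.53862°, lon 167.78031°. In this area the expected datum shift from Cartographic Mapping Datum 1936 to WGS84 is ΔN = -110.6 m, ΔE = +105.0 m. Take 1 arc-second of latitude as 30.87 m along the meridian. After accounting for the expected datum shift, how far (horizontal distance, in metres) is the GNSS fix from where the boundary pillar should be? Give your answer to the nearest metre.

44 m

Observed coordinate differences: Δφ = -0.00062°, Δλ = +0.00131°.
Converting to metres (1° lat = 111132 m, cos φ = 0.813730): observed ΔN = -68.9 m, observed ΔE = 118.5 m.
Subtracting the expected shift leaves a residual of -68.9 − (-110.6) = 41.7 m north and 118.5 − (105.0) = 13.5 m east.
Residual distance = √(41.7² + 13.5²) = 43.8 m.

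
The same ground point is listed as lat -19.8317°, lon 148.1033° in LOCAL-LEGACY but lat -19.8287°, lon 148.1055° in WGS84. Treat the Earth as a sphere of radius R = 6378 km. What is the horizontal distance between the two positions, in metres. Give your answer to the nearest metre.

Δφ = -19.8287° − -19.8317° = +0.0030°; Δλ = 148.1055° − 148.1033° = +0.0022°.
1° along a meridian = πR/180 = 111317 m.
ΔN = Δφ × 111317 = 334.0 m; ΔE = Δλ × 111317 × cos(-19.8317°) = +0.0022 × 111317 × 0.940693 = 230.4 m.
Distance = √(ΔE² + ΔN²) = √(230.4² + 334.0²) = 405.7 m.

406 m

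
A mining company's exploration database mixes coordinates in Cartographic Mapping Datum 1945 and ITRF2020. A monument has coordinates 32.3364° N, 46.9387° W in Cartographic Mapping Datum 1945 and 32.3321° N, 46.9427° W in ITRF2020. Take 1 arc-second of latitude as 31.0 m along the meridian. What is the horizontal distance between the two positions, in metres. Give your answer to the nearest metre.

Δφ = 32.3321° − 32.3364° = -0.0043°; Δλ = -46.9427° − -46.9387° = -0.0040°.
1° of latitude = 3600 × 31.00 = 111600 m.
ΔN = Δφ × 111600 = -479.9 m; ΔE = Δλ × 111600 × cos(32.3364°) = -0.0040 × 111600 × 0.844922 = -377.2 m.
Distance = √(ΔE² + ΔN²) = √((-377.2)² + (-479.9)²) = 610.4 m.

610 m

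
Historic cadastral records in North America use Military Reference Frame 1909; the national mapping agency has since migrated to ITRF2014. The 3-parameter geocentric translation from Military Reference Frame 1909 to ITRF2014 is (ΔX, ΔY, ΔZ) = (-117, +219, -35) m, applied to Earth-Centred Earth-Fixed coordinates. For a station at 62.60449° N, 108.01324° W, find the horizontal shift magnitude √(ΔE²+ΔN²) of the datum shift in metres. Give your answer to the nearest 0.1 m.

At φ = 62.60449°, λ = -108.01324°: sin φ = 0.887851, cos φ = 0.460130, sin λ = -0.950985, cos λ = -0.309237.
ΔE = −sin λ·ΔX + cos λ·ΔY = −(-0.950985)·(-117) + (-0.309237)·(219) = -178.99 m.
ΔN = −sin φ cos λ·ΔX − sin φ sin λ·ΔY + cos φ·ΔZ = −(0.887851)(-0.309237)(-117) − (0.887851)(-0.950985)(219) + (0.460130)(-35) = 136.68 m.
Horizontal magnitude = √(ΔE² + ΔN²) = √((-178.99)² + 136.68²) = 225.21 m.

225.2 m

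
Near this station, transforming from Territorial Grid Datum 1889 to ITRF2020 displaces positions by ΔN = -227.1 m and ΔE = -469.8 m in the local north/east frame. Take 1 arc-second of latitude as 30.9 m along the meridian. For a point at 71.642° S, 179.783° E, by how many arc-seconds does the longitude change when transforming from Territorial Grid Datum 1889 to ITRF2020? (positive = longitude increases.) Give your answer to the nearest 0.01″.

Δλ = -48.27″

At latitude -71.642°, cos φ = 0.314953.
1″ of longitude at this latitude = 30.90 × cos φ = 9.7321 m, so Δλ = -469.8 / 9.7321 = -48.273″.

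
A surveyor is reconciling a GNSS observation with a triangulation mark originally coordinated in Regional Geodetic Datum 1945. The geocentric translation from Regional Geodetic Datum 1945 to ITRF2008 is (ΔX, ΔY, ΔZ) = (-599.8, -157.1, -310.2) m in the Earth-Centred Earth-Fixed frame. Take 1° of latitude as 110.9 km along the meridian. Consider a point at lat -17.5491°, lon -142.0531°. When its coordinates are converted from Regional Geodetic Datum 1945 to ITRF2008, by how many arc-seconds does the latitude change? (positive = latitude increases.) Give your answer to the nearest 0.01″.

sin φ = -0.301523, cos φ = 0.953459, sin λ = -0.614931, cos λ = -0.788581.
North component: ΔN = −sin φ cos λ·ΔX − sin φ sin λ·ΔY + cos φ·ΔZ = −(-0.301523)(-0.788581)(-599.8) − (-0.301523)(-0.614931)(-157.1) + (0.953459)(-310.2) = -124.02 m.
1° of latitude spans 110900 m, so Δφ = -124.02 / 110900 × 3600 = -4.026″.

Δφ = -4.03″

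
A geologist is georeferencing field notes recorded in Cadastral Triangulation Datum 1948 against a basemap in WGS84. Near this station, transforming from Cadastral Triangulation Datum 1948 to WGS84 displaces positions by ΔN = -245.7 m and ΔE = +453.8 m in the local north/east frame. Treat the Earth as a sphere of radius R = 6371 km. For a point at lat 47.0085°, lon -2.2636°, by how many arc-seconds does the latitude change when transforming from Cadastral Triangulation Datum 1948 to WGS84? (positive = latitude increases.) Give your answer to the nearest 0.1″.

Δφ = -8.0″

On a sphere of radius R, 1 rad of latitude = R, so Δφ = ΔN / R = -245.7 / 6371000 = -3.8565e-05 rad = -7.955″.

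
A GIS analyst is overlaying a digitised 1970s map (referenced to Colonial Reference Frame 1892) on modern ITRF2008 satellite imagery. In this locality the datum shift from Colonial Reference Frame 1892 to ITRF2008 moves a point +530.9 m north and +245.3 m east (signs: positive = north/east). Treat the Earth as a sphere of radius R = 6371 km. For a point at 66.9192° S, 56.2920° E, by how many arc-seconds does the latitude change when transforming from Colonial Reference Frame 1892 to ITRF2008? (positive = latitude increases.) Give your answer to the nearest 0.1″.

Δφ = 17.2″

On a sphere of radius R, 1 rad of latitude = R, so Δφ = ΔN / R = 530.9 / 6371000 = 8.3331e-05 rad = 17.188″.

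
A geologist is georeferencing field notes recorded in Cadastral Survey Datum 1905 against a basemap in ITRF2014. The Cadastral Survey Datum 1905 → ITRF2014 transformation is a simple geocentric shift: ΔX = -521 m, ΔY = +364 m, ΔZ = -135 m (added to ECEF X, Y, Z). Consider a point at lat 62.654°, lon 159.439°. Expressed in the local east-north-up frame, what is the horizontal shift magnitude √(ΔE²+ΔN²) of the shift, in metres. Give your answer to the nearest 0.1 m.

The local east axis at (φ, λ) is (−sin λ, cos λ, 0), so ΔE = −sin(159.439°)·(-521) + cos(159.439°)·364 = -157.84 m.
The local north axis is (−sin φ cos λ, −sin φ sin λ, cos φ), giving ΔN = -433.298 − 113.552 − 62.014 = -608.86 m.
Horizontal magnitude = √(ΔE² + ΔN²) = √((-157.84)² + (-608.86)²) = 628.99 m.

629.0 m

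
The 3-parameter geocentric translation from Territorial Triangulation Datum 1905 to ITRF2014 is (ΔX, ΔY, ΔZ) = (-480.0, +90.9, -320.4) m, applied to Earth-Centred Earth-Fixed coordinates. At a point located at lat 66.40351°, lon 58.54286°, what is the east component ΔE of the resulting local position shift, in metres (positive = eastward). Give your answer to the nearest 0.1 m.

The local east axis at (φ, λ) is (−sin λ, cos λ, 0), so ΔE = −sin(58.54286°)·(-480.0) + cos(58.54286°)·90.9 = 456.89 m.

ΔE = 456.9 m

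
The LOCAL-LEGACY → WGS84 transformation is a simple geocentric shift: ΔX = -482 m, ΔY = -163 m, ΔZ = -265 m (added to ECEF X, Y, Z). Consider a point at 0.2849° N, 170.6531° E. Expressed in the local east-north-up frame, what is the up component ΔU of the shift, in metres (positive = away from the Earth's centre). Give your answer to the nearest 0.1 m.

The local up (radial) axis is (cos φ cos λ, cos φ sin λ, sin φ), giving ΔU = 475.595 − 26.473 − 1.318 = 447.80 m.

ΔU = 447.8 m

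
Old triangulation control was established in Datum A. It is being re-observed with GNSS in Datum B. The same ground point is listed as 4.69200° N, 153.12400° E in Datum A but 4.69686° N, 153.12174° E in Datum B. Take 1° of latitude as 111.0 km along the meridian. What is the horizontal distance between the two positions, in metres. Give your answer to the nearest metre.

595 m

Δφ = 4.69686° − 4.69200° = +0.00486°; Δλ = 153.12174° − 153.12400° = -0.00226°.
ΔN = Δφ × 111000 = 539.5 m; ΔE = Δλ × 111000 × cos(4.69200°) = -0.00226 × 111000 × 0.996649 = -250.0 m.
Distance = √(ΔE² + ΔN²) = √((-250.0)² + 539.5²) = 594.6 m.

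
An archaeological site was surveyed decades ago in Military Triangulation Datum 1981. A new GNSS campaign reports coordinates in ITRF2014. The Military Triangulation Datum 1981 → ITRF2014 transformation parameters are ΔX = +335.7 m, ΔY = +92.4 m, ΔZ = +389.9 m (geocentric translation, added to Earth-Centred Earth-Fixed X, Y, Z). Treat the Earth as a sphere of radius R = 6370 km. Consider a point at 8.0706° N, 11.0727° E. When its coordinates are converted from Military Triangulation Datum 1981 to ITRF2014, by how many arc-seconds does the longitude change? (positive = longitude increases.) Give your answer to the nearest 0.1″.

sin φ = 0.140393, cos φ = 0.990096, sin λ = 0.192054, cos λ = 0.981384.
East component: ΔE = −sin λ·ΔX + cos λ·ΔY = −(0.192054)(335.7) + (0.981384)(92.4) = 26.21 m.
1° of latitude spans πR/180 = 111177 m; at latitude φ, 1° of longitude spans that × cos φ = 110076.4 m, so Δλ = 26.21 / 110076.4 × 3600 = 0.857″.

Δλ = 0.9″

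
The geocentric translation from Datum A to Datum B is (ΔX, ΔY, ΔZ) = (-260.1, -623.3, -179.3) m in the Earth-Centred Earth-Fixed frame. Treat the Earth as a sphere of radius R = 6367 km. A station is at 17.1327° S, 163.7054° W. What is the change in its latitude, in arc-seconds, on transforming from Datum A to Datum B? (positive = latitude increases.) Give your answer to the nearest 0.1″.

Δφ = -1.5″

sin φ = -0.294586, cos φ = 0.955625, sin λ = -0.280576, cos λ = -0.959832.
North component: ΔN = −sin φ cos λ·ΔX − sin φ sin λ·ΔY + cos φ·ΔZ = −(-0.294586)(-0.959832)(-260.1) − (-0.294586)(-0.280576)(-623.3) + (0.955625)(-179.3) = -46.28 m.
1° of latitude spans πR/180 = 111125 m, so Δφ = -46.28 / 111125 × 3600 = -1.499″.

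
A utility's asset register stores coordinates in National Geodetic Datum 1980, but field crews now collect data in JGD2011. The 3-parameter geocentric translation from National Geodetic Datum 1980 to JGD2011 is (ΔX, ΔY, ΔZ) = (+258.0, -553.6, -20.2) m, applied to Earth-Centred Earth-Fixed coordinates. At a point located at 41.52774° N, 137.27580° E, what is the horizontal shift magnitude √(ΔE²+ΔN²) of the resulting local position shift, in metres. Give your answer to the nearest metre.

428 m

The local east axis at (φ, λ) is (−sin λ, cos λ, 0), so ΔE = −sin(137.27580°)·258.0 + cos(137.27580°)·(-553.6) = 231.64 m.
The local north axis is (−sin φ cos λ, −sin φ sin λ, cos φ), giving ΔN = 125.658 + 249.017 − 15.122 = 359.55 m.
Horizontal magnitude = √(ΔE² + ΔN²) = √(231.64² + 359.55²) = 427.71 m.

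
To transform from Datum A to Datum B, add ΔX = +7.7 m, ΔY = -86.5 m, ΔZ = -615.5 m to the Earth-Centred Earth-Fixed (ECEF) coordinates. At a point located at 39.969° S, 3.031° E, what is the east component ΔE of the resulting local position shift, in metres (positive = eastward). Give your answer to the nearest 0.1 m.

At φ = -39.969°, λ = 3.031°: sin φ = -0.642373, cos φ = 0.766392, sin λ = 0.052876, cos λ = 0.998601.
ΔE = −sin λ·ΔX + cos λ·ΔY = −(0.052876)·(7.7) + (0.998601)·(-86.5) = -86.79 m.

ΔE = -86.8 m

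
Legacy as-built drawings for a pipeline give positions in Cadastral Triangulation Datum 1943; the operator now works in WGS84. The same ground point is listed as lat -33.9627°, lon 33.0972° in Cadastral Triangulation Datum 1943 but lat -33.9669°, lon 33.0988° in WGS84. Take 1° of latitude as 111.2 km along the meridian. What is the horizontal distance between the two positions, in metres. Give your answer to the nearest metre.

490 m

Δφ = -33.9669° − -33.9627° = -0.0042°; Δλ = 33.0988° − 33.0972° = +0.0016°.
ΔN = Δφ × 111200 = -467.0 m; ΔE = Δλ × 111200 × cos(-33.9627°) = +0.0016 × 111200 × 0.829401 = 147.6 m.
Distance = √(ΔE² + ΔN²) = √(147.6² + (-467.0)²) = 489.8 m.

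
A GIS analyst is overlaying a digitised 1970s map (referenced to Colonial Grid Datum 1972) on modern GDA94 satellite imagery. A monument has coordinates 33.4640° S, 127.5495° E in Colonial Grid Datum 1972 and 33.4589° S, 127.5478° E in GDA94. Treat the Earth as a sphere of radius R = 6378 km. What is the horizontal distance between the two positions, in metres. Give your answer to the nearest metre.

Δφ = -33.4589° − -33.4640° = +0.0051°; Δλ = 127.5478° − 127.5495° = -0.0017°.
1° along a meridian = πR/180 = 111317 m.
ΔN = Δφ × 111317 = 567.7 m; ΔE = Δλ × 111317 × cos(-33.4640°) = -0.0017 × 111317 × 0.834232 = -157.9 m.
Distance = √(ΔE² + ΔN²) = √((-157.9)² + 567.7²) = 589.3 m.

589 m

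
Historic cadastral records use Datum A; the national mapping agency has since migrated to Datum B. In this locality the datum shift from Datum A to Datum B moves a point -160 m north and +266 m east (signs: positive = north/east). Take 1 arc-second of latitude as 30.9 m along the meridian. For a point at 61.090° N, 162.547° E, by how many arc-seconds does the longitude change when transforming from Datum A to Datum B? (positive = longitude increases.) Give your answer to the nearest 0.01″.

At latitude 61.090°, cos φ = 0.483435.
1″ of longitude at this latitude = 30.90 × cos φ = 14.9381 m, so Δλ = 266.0 / 14.9381 = 17.807″.

Δλ = 17.81″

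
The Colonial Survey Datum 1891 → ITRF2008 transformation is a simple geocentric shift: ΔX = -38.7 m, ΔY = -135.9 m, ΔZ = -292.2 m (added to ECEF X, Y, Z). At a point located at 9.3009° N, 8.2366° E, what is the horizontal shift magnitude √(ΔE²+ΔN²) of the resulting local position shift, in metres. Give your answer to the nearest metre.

At φ = 9.3009°, λ = 8.2366°: sin φ = 0.161619, cos φ = 0.986853, sin λ = 0.143261, cos λ = 0.989685.
ΔE = −sin λ·ΔX + cos λ·ΔY = −(0.143261)·(-38.7) + (0.989685)·(-135.9) = -128.95 m.
ΔN = −sin φ cos λ·ΔX − sin φ sin λ·ΔY + cos φ·ΔZ = −(0.161619)(0.989685)(-38.7) − (0.161619)(0.143261)(-135.9) + (0.986853)(-292.2) = -279.02 m.
Horizontal magnitude = √(ΔE² + ΔN²) = √((-128.95)² + (-279.02)²) = 307.38 m.

307 m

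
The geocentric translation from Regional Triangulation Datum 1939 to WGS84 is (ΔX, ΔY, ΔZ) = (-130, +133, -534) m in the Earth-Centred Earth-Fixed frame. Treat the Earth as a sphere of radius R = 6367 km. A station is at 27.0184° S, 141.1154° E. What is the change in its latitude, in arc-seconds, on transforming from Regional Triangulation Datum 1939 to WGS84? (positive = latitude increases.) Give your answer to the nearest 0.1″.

sin φ = -0.454277, cos φ = 0.890861, sin λ = 0.627754, cos λ = -0.778412.
North component: ΔN = −sin φ cos λ·ΔX − sin φ sin λ·ΔY + cos φ·ΔZ = −(-0.454277)(-0.778412)(-130) − (-0.454277)(0.627754)(133) + (0.890861)(-534) = -391.82 m.
1° of latitude spans πR/180 = 111125 m, so Δφ = -391.82 / 111125 × 3600 = -12.693″.

Δφ = -12.7″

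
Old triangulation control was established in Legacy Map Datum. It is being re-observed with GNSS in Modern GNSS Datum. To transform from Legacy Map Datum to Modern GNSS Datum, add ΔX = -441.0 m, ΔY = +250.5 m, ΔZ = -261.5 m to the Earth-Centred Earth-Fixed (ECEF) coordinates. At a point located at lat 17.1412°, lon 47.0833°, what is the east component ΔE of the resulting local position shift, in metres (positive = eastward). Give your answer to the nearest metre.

At φ = 17.1412°, λ = 47.0833°: sin φ = 0.294728, cos φ = 0.955581, sin λ = 0.732344, cos λ = 0.680934.
ΔE = −sin λ·ΔX + cos λ·ΔY = −(0.732344)·(-441.0) + (0.680934)·(250.5) = 493.54 m.

ΔE = 494 m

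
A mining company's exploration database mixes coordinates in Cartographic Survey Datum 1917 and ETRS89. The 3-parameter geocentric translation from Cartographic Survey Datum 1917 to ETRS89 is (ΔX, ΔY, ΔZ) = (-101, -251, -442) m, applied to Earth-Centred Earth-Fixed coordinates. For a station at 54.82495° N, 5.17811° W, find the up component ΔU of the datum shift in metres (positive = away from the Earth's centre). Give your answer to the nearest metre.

ΔU = -406 m

At φ = 54.82495°, λ = -5.17811°: sin φ = 0.817396, cos φ = 0.576076, sin λ = -0.090252, cos λ = 0.995919.
ΔU = cos φ cos λ·ΔX + cos φ sin λ·ΔY + sin φ·ΔZ = (0.576076)(0.995919)(-101) + (0.576076)(-0.090252)(-251) + (0.817396)(-442) = -406.19 m.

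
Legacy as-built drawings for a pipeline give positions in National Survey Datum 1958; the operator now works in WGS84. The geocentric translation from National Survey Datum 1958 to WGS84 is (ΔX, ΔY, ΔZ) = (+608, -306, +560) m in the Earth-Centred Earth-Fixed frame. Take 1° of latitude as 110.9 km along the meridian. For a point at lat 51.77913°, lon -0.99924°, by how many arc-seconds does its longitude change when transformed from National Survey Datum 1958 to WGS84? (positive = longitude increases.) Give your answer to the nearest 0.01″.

sin φ = 0.785632, cos φ = 0.618695, sin λ = -0.017439, cos λ = 0.999848.
East component: ΔE = −sin λ·ΔX + cos λ·ΔY = −(-0.017439)(608) + (0.999848)(-306) = -295.35 m.
1° of latitude spans 110900 m; at latitude φ, 1° of longitude spans that × cos φ = 68613.2 m, so Δλ = -295.35 / 68613.2 × 3600 = -15.496″.

Δλ = -15.50″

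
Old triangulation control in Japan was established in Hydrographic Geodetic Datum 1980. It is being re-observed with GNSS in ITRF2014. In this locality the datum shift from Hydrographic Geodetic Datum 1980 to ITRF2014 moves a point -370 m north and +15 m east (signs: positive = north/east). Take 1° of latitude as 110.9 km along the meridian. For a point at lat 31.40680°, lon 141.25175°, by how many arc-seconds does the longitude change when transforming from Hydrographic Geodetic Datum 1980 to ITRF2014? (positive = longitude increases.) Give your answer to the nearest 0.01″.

Δλ = 0.57″

At latitude 31.40680°, cos φ = 0.853489.
1° of longitude at this latitude = 110.9 × cos φ = 94.65 km, so Δλ = 15.0 / 94651.9 = 0.0001585° = 0.571″.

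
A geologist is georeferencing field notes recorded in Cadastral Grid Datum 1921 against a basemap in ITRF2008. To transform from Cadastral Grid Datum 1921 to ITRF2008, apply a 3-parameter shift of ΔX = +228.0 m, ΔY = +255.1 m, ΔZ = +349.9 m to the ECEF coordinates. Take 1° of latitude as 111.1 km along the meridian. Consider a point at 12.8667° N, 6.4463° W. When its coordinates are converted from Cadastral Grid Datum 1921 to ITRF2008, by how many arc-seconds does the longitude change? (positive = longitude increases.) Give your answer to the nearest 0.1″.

Δλ = 9.3″

sin φ = 0.222684, cos φ = 0.974891, sin λ = -0.112272, cos λ = 0.993678.
East component: ΔE = −sin λ·ΔX + cos λ·ΔY = −(-0.112272)(228.0) + (0.993678)(255.1) = 279.09 m.
1° of latitude spans 111100 m; at latitude φ, 1° of longitude spans that × cos φ = 108310.4 m, so Δλ = 279.09 / 108310.4 × 3600 = 9.276″.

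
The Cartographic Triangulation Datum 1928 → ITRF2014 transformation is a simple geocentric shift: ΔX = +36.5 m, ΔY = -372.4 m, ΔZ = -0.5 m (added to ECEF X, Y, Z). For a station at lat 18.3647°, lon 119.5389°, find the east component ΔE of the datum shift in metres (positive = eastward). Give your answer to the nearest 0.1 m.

The local east axis at (φ, λ) is (−sin λ, cos λ, 0), so ΔE = −sin(119.5389°)·36.5 + cos(119.5389°)·(-372.4) = 151.84 m.

ΔE = 151.8 m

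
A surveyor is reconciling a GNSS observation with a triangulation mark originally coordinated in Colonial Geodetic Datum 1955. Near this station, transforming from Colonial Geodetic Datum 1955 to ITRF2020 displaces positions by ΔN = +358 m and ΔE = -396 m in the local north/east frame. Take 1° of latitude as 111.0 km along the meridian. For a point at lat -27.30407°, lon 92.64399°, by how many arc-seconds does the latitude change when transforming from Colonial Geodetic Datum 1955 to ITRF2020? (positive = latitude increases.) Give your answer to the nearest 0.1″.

Δφ = 11.6″

1° of latitude = 111.0 km, so Δφ = 358.0 / 111000 = 0.0032252° = 11.611″.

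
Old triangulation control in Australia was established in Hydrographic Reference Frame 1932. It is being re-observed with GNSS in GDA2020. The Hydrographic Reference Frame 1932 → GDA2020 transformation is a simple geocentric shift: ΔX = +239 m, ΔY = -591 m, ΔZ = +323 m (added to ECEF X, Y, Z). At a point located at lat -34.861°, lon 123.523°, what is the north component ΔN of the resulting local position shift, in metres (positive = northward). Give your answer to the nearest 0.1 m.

The local north axis is (−sin φ cos λ, −sin φ sin λ, cos φ), giving ΔN = -75.446 − 281.619 + 265.035 = -92.03 m.

ΔN = -92.0 m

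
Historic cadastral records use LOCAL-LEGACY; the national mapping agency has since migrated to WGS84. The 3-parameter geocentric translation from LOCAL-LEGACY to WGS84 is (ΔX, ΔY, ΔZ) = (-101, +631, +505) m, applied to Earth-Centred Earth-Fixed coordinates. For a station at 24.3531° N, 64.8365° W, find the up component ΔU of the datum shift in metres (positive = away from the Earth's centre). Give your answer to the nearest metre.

ΔU = -351 m

The local up (radial) axis is (cos φ cos λ, cos φ sin λ, sin φ), giving ΔU = -39.124 − 520.300 + 208.241 = -351.18 m.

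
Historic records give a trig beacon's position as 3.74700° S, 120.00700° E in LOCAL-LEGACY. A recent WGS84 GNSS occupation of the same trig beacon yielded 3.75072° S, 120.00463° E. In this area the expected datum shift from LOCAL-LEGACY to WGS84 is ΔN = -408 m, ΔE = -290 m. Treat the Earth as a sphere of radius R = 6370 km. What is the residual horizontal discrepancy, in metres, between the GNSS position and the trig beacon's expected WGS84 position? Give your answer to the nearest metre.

Observed coordinate differences: Δφ = -0.00372°, Δλ = -0.00237°.
Converting to metres (1° lat = 111177 m, cos φ = 0.997862): observed ΔN = -413.6 m, observed ΔE = -262.9 m.
Subtracting the expected shift leaves a residual of -413.6 − (-408) = -5.6 m north and -262.9 − (-290) = 27.1 m east.
Residual distance = √((-5.6)² + 27.1²) = 27.6 m.

28 m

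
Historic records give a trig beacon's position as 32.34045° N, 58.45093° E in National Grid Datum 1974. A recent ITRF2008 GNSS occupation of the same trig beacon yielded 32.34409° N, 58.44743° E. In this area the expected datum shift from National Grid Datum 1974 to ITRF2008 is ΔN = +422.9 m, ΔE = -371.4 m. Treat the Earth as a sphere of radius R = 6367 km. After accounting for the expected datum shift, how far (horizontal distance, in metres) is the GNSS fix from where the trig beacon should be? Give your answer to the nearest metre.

Observed coordinate differences: Δφ = +0.00364°, Δλ = -0.00350°.
Converting to metres (1° lat = 111125 m, cos φ = 0.844884): observed ΔN = 404.5 m, observed ΔE = -328.6 m.
Subtracting the expected shift leaves a residual of 404.5 − (422.9) = -18.4 m north and -328.6 − (-371.4) = 42.8 m east.
Residual distance = √((-18.4)² + 42.8²) = 46.6 m.

47 m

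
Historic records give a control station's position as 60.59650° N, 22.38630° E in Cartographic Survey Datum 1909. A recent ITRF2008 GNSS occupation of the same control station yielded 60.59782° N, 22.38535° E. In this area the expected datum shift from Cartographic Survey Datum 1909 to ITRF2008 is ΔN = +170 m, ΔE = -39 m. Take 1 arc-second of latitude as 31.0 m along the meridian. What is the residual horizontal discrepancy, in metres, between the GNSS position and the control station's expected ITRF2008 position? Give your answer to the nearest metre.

26 m

Observed coordinate differences: Δφ = +0.00132°, Δλ = -0.00095°.
Converting to metres (1° lat = 111600 m, cos φ = 0.490957): observed ΔN = 147.3 m, observed ΔE = -52.1 m.
Subtracting the expected shift leaves a residual of 147.3 − (170) = -22.7 m north and -52.1 − (-39) = -13.1 m east.
Residual distance = √((-22.7)² + (-13.1)²) = 26.2 m.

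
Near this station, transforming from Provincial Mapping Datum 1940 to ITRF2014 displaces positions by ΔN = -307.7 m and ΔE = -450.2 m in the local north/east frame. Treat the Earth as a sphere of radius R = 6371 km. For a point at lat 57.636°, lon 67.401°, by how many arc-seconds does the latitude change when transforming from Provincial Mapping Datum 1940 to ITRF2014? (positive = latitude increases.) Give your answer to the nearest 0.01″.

On a sphere of radius R, 1 rad of latitude = R, so Δφ = ΔN / R = -307.7 / 6371000 = -4.8297e-05 rad = -9.962″.

Δφ = -9.96″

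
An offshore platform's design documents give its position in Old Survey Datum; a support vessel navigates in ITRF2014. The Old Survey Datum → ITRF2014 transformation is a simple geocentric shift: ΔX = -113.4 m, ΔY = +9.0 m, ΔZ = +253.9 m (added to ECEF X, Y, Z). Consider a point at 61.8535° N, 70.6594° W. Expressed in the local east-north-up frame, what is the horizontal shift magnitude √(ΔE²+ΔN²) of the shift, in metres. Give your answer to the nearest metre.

At φ = 61.8535°, λ = -70.6594°: sin φ = 0.881744, cos φ = 0.471728, sin λ = -0.943567, cos λ = 0.331183.
ΔE = −sin λ·ΔX + cos λ·ΔY = −(-0.943567)·(-113.4) + (0.331183)·(9.0) = -104.02 m.
ΔN = −sin φ cos λ·ΔX − sin φ sin λ·ΔY + cos φ·ΔZ = −(0.881744)(0.331183)(-113.4) − (0.881744)(-0.943567)(9.0) + (0.471728)(253.9) = 160.37 m.
Horizontal magnitude = √(ΔE² + ΔN²) = √((-104.02)² + 160.37²) = 191.15 m.

191 m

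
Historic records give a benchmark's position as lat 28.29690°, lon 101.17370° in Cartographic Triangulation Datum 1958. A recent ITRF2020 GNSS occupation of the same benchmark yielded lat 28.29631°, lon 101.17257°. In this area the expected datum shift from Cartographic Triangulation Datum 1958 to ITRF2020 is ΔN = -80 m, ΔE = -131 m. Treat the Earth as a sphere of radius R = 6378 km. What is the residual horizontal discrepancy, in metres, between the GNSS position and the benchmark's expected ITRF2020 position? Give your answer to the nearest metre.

Observed coordinate differences: Δφ = -0.00059°, Δλ = -0.00113°.
Converting to metres (1° lat = 111317 m, cos φ = 0.880503): observed ΔN = -65.7 m, observed ΔE = -110.8 m.
Subtracting the expected shift leaves a residual of -65.7 − (-80) = 14.3 m north and -110.8 − (-131) = 20.2 m east.
Residual distance = √(14.3² + 20.2²) = 24.8 m.

25 m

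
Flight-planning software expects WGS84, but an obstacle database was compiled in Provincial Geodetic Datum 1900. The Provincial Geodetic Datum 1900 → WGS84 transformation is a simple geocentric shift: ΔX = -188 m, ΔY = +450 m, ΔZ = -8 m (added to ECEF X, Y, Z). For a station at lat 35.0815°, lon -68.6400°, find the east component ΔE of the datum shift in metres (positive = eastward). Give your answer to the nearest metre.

ΔE = -11 m

The local east axis at (φ, λ) is (−sin λ, cos λ, 0), so ΔE = −sin(-68.6400°)·(-188) + cos(-68.6400°)·450 = -11.18 m.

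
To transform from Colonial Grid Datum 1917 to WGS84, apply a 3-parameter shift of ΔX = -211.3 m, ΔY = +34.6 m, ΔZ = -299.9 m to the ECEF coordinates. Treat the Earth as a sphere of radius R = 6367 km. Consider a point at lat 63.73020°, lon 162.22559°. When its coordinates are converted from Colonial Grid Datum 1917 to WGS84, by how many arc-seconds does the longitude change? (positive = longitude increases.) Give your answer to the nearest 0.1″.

sin φ = 0.896720, cos φ = 0.442599, sin λ = 0.305270, cos λ = -0.952266.
East component: ΔE = −sin λ·ΔX + cos λ·ΔY = −(0.305270)(-211.3) + (-0.952266)(34.6) = 31.56 m.
1° of latitude spans πR/180 = 111125 m; at latitude φ, 1° of longitude spans that × cos φ = 49183.8 m, so Δλ = 31.56 / 49183.8 × 3600 = 2.310″.

Δλ = 2.3″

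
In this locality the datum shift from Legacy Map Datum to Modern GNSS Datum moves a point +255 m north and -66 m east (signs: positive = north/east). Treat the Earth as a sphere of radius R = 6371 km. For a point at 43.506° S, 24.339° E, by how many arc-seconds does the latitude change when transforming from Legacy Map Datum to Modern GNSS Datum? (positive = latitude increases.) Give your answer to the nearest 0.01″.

Δφ = 8.26″

On a sphere of radius R, 1 rad of latitude = R, so Δφ = ΔN / R = 255.0 / 6371000 = 4.0025e-05 rad = 8.256″.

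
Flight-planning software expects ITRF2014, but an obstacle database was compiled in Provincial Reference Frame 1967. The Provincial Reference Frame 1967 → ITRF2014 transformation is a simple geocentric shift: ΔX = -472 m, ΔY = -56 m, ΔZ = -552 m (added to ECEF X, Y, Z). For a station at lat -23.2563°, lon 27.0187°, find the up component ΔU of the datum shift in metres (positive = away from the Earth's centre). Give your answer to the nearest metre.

ΔU = -192 m

The local up (radial) axis is (cos φ cos λ, cos φ sin λ, sin φ), giving ΔU = -386.320 − 23.373 + 217.954 = -191.74 m.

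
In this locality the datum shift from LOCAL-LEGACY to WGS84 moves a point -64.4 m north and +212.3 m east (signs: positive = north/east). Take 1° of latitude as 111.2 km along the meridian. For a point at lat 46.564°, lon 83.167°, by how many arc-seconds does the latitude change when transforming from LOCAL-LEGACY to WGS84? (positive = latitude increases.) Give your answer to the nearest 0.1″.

Δφ = -2.1″

1° of latitude = 111.2 km, so Δφ = -64.4 / 111200 = -0.0005791° = -2.085″.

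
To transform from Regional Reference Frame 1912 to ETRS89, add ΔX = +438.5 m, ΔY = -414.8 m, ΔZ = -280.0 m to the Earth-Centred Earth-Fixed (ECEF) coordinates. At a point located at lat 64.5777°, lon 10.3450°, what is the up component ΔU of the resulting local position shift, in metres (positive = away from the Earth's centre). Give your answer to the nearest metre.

At φ = 64.5777°, λ = 10.3450°: sin φ = 0.903168, cos φ = 0.429287, sin λ = 0.179575, cos λ = 0.983744.
ΔU = cos φ cos λ·ΔX + cos φ sin λ·ΔY + sin φ·ΔZ = (0.429287)(0.983744)(438.5) + (0.429287)(0.179575)(-414.8) + (0.903168)(-280.0) = -99.68 m.

ΔU = -100 m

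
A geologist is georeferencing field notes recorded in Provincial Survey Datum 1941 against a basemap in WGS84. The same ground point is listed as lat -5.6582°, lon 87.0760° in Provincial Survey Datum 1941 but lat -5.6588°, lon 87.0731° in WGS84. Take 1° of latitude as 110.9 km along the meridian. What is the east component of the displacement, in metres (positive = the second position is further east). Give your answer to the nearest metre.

Δφ = -5.6588° − -5.6582° = -0.0006°; Δλ = 87.0731° − 87.0760° = -0.0029°.
ΔN = Δφ × 110900 = -66.5 m; ΔE = Δλ × 110900 × cos(-5.6582°) = -0.0029 × 110900 × 0.995128 = -320.0 m.

ΔE = -320 m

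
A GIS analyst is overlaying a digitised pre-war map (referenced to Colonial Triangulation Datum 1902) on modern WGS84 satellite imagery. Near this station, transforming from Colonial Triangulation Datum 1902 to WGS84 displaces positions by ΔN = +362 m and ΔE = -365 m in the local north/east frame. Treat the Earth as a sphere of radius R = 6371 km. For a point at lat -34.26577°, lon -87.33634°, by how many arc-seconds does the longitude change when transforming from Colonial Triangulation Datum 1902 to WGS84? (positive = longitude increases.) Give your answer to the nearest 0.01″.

Δλ = -14.30″

At latitude -34.26577°, cos φ = 0.826435.
One radian of longitude at latitude φ spans R cos φ, so Δλ = ΔE / (R cos φ) = -365.0 / (6371000 × 0.826435) = -6.9323e-05 rad = -14.299″.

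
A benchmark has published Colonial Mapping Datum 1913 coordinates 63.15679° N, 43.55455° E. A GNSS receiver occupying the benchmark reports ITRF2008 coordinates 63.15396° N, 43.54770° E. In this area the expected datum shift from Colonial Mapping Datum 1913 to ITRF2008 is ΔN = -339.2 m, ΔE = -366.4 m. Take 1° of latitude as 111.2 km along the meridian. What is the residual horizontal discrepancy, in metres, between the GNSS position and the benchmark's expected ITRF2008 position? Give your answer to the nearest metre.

Observed coordinate differences: Δφ = -0.00283°, Δλ = -0.00685°.
Converting to metres (1° lat = 111200 m, cos φ = 0.451551): observed ΔN = -314.7 m, observed ΔE = -344.0 m.
Subtracting the expected shift leaves a residual of -314.7 − (-339.2) = 24.5 m north and -344.0 − (-366.4) = 22.4 m east.
Residual distance = √(24.5² + 22.4²) = 33.2 m.

33 m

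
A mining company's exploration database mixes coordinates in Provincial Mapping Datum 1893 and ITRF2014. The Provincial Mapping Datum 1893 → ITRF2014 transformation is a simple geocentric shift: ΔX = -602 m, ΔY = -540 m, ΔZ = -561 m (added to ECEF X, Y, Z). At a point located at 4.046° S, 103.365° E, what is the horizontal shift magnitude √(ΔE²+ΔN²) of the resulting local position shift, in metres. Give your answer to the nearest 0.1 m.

The local east axis at (φ, λ) is (−sin λ, cos λ, 0), so ΔE = −sin(103.365°)·(-602) + cos(103.365°)·(-540) = 710.52 m.
The local north axis is (−sin φ cos λ, −sin φ sin λ, cos φ), giving ΔN = 9.818 − 37.069 − 559.602 = -586.85 m.
Horizontal magnitude = √(ΔE² + ΔN²) = √(710.52² + (-586.85)²) = 921.54 m.

921.5 m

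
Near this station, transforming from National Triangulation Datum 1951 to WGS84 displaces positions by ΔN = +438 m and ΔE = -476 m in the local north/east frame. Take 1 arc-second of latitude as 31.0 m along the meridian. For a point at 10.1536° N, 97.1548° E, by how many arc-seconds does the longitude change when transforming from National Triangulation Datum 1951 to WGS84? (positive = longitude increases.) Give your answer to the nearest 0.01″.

Δλ = -15.60″

At latitude 10.1536°, cos φ = 0.984339.
1″ of longitude at this latitude = 31.00 × cos φ = 30.5145 m, so Δλ = -476.0 / 30.5145 = -15.599″.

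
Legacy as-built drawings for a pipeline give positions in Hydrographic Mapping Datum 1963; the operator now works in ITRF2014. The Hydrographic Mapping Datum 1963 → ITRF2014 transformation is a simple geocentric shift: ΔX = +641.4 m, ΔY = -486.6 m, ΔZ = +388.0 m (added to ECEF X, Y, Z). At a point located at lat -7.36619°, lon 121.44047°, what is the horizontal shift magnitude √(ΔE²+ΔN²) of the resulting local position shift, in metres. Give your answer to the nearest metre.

At φ = -7.36619°, λ = 121.44047°: sin φ = -0.128210, cos φ = 0.991747, sin λ = 0.853183, cos λ = -0.521612.
ΔE = −sin λ·ΔX + cos λ·ΔY = −(0.853183)·(641.4) + (-0.521612)·(-486.6) = -293.41 m.
ΔN = −sin φ cos λ·ΔX − sin φ sin λ·ΔY + cos φ·ΔZ = −(-0.128210)(-0.521612)(641.4) − (-0.128210)(0.853183)(-486.6) + (0.991747)(388.0) = 288.68 m.
Horizontal magnitude = √(ΔE² + ΔN²) = √((-293.41)² + 288.68²) = 411.61 m.

412 m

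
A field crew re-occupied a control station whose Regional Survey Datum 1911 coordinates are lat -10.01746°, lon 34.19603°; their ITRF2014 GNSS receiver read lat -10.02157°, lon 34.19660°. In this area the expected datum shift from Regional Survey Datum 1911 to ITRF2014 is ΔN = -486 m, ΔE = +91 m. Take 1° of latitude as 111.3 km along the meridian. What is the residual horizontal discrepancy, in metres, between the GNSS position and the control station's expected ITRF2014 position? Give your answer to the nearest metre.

Observed coordinate differences: Δφ = -0.00411°, Δλ = +0.00057°.
Converting to metres (1° lat = 111300 m, cos φ = 0.984755): observed ΔN = -457.4 m, observed ΔE = 62.5 m.
Subtracting the expected shift leaves a residual of -457.4 − (-486) = 28.6 m north and 62.5 − (91) = -28.5 m east.
Residual distance = √(28.6² + (-28.5)²) = 40.4 m.

40 m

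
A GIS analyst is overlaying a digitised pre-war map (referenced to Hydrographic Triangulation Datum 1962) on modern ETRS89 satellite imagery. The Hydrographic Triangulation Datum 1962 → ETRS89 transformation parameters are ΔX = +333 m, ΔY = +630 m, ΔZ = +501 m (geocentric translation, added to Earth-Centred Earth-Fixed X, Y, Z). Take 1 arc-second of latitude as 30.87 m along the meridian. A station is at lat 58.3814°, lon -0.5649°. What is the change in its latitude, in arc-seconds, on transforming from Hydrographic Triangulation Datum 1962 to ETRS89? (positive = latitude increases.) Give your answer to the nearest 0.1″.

sin φ = 0.851557, cos φ = 0.524262, sin λ = -0.009859, cos λ = 0.999951.
North component: ΔN = −sin φ cos λ·ΔX − sin φ sin λ·ΔY + cos φ·ΔZ = −(0.851557)(0.999951)(333) − (0.851557)(-0.009859)(630) + (0.524262)(501) = -15.61 m.
1° of latitude spans 3600 × 30.87 = 111132 m, so Δφ = -15.61 / 111132 × 3600 = -0.506″.

Δφ = -0.5″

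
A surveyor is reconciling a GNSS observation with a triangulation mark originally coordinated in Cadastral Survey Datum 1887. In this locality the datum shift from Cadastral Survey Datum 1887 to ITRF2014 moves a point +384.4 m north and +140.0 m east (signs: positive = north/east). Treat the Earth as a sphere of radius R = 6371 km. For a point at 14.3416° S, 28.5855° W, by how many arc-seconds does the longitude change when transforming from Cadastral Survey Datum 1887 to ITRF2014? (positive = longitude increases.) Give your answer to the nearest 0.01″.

Δλ = 4.68″

At latitude -14.3416°, cos φ = 0.968836.
One radian of longitude at latitude φ spans R cos φ, so Δλ = ΔE / (R cos φ) = 140.0 / (6371000 × 0.968836) = 2.2681e-05 rad = 4.678″.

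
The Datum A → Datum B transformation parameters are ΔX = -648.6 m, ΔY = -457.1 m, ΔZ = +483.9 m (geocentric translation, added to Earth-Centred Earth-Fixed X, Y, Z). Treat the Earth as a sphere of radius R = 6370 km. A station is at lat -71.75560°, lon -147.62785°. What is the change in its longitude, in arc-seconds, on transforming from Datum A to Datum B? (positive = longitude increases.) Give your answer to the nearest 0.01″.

Δλ = 4.01″

sin φ = -0.949730, cos φ = 0.313071, sin λ = -0.535416, cos λ = -0.844588.
East component: ΔE = −sin λ·ΔX + cos λ·ΔY = −(-0.535416)(-648.6) + (-0.844588)(-457.1) = 38.79 m.
1° of latitude spans πR/180 = 111177 m; at latitude φ, 1° of longitude spans that × cos φ = 34806.4 m, so Δλ = 38.79 / 34806.4 × 3600 = 4.012″.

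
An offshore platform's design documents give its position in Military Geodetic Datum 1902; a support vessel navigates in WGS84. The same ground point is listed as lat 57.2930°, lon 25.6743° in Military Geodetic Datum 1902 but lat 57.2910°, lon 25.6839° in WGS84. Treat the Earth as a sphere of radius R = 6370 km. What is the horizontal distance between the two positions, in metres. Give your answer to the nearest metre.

Δφ = 57.2910° − 57.2930° = -0.0020°; Δλ = 25.6839° − 25.6743° = +0.0096°.
1° along a meridian = πR/180 = 111177 m.
ΔN = Δφ × 111177 = -222.4 m; ΔE = Δλ × 111177 × cos(57.2930°) = +0.0096 × 111177 × 0.540343 = 576.7 m.
Distance = √(ΔE² + ΔN²) = √(576.7² + (-222.4)²) = 618.1 m.

618 m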